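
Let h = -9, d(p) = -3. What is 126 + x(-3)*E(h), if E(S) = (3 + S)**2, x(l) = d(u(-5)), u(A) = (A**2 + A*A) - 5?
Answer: 18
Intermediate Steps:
u(A) = -5 + 2*A**2 (u(A) = (A**2 + A**2) - 5 = 2*A**2 - 5 = -5 + 2*A**2)
x(l) = -3
126 + x(-3)*E(h) = 126 - 3*(3 - 9)**2 = 126 - 3*(-6)**2 = 126 - 3*36 = 126 - 108 = 18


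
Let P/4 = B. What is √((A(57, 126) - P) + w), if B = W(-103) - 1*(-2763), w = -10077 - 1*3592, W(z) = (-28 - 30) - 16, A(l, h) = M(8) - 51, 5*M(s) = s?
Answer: 2*I*√152965/5 ≈ 156.44*I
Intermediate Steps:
M(s) = s/5
A(l, h) = -247/5 (A(l, h) = (⅕)*8 - 51 = 8/5 - 51 = -247/5)
W(z) = -74 (W(z) = -58 - 16 = -74)
w = -13669 (w = -10077 - 3592 = -13669)
B = 2689 (B = -74 - 1*(-2763) = -74 + 2763 = 2689)
P = 10756 (P = 4*2689 = 10756)
√((A(57, 126) - P) + w) = √((-247/5 - 1*10756) - 13669) = √((-247/5 - 10756) - 13669) = √(-54027/5 - 13669) = √(-122372/5) = 2*I*√152965/5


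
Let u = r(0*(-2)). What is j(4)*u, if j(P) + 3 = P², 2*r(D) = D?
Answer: 0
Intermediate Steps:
r(D) = D/2
u = 0 (u = (0*(-2))/2 = (½)*0 = 0)
j(P) = -3 + P²
j(4)*u = (-3 + 4²)*0 = (-3 + 16)*0 = 13*0 = 0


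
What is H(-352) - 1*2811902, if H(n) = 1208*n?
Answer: -3237118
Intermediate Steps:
H(-352) - 1*2811902 = 1208*(-352) - 1*2811902 = -425216 - 2811902 = -3237118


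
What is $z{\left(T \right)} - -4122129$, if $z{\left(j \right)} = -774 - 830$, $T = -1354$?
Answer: $4120525$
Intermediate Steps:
$z{\left(j \right)} = -1604$ ($z{\left(j \right)} = -774 - 830 = -1604$)
$z{\left(T \right)} - -4122129 = -1604 - -4122129 = -1604 + 4122129 = 4120525$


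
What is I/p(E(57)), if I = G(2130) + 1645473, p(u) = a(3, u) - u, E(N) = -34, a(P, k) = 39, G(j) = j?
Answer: 1647603/73 ≈ 22570.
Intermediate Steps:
p(u) = 39 - u
I = 1647603 (I = 2130 + 1645473 = 1647603)
I/p(E(57)) = 1647603/(39 - 1*(-34)) = 1647603/(39 + 34) = 1647603/73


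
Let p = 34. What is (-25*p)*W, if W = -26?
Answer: 22100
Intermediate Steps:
(-25*p)*W = -25*34*(-26) = -850*(-26) = 22100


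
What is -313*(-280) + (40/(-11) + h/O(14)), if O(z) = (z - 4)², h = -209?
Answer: 96397701/1100 ≈ 87634.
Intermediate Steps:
O(z) = (-4 + z)²
-313*(-280) + (40/(-11) + h/O(14)) = -313*(-280) + (40/(-11) - 209/(-4 + 14)²) = 87640 + (40*(-1/11) - 209/(10²)) = 87640 + (-40/11 - 209/100) = 87640 - 6299/1100 = 96397701/1100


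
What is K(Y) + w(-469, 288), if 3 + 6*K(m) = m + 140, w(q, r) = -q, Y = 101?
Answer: 1526/3 ≈ 508.67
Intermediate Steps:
K(m) = 137/6 + m/6 (K(m) = -½ + (m + 140)/6 = -½ + (140 + m)/6 = -½ + (70/3 + m/6) = 137/6 + m/6)
K(Y) + w(-469, 288) = (137/6 + (⅙)*101) - 1*(-469) = (137/6 + 101/6) + 469 = 119/3 + 469 = 1526/3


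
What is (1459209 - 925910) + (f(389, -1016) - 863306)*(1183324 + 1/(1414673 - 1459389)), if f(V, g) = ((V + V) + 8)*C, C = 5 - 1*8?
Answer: -11451325513227407/11179 ≈ -1.0244e+12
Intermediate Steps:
C = -3 (C = 5 - 8 = -3)
f(V, g) = -24 - 6*V (f(V, g) = ((V + V) + 8)*(-3) = (2*V + 8)*(-3) = (8 + 2*V)*(-3) = -24 - 6*V)
(1459209 - 925910) + (f(389, -1016) - 863306)*(1183324 + 1/(1414673 - 1459389)) = (1459209 - 925910) + ((-24 - 6*389) - 863306)*(1183324 + 1/(1414673 - 1459389)) = 533299 + ((-24 - 2334) - 863306)*(1183324 + 1/(-44716)) = 533299 + (-2358 - 863306)*(1183324 - 1/44716) = 533299 - 865664*52913515983/44716 = 533299 - 11451331474976928/11179 = -11451325513227407/11179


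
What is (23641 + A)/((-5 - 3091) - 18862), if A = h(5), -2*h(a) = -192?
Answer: -23737/21958 ≈ -1.0810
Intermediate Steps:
h(a) = 96 (h(a) = -½*(-192) = 96)
A = 96
(23641 + A)/((-5 - 3091) - 18862) = (23641 + 96)/((-5 - 3091) - 18862) = 23737/(-3096 - 18862) = 23737/(-21958) = 23737*(-1/21958) = -23737/21958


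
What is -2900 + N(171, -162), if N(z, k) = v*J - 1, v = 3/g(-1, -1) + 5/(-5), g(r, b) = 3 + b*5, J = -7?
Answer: -5767/2 ≈ -2883.5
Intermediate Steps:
g(r, b) = 3 + 5*b
v = -5/2 (v = 3/(3 + 5*(-1)) + 5/(-5) = 3/(3 - 5) + 5*(-⅕) = 3/(-2) - 1 = 3*(-½) - 1 = -3/2 - 1 = -5/2 ≈ -2.5000)
N(z, k) = 33/2 (N(z, k) = -5/2*(-7) - 1 = 35/2 - 1 = 33/2)
-2900 + N(171, -162) = -2900 + 33/2 = -5767/2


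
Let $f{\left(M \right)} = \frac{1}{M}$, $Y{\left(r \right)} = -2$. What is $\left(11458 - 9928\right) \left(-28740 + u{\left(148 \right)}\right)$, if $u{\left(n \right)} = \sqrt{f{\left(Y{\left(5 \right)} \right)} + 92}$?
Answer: $-43972200 + 765 \sqrt{366} \approx -4.3958 \cdot 10^{7}$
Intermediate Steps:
$u{\left(n \right)} = \frac{\sqrt{366}}{2}$ ($u{\left(n \right)} = \sqrt{\frac{1}{-2} + 92} = \sqrt{- \frac{1}{2} + 92} = \sqrt{\frac{183}{2}} = \frac{\sqrt{366}}{2}$)
$\left(11458 - 9928\right) \left(-28740 + u{\left(148 \right)}\right) = \left(11458 - 9928\right) \left(-28740 + \frac{\sqrt{366}}{2}\right) = 1530 \left(-28740 + \frac{\sqrt{366}}{2}\right) = -43972200 + 765 \sqrt{366}$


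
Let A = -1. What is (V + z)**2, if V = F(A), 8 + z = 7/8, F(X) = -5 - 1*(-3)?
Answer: 5329/64 ≈ 83.266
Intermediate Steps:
F(X) = -2 (F(X) = -5 + 3 = -2)
z = -57/8 (z = -8 + 7/8 = -57/8 ≈ -7.1250)
V = -2
(V + z)**2 = (-2 - 57/8)**2 = (-73/8)**2 = 5329/64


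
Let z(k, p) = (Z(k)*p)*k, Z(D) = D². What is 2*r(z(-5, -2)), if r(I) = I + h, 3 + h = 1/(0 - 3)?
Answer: 1480/3 ≈ 493.33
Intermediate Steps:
z(k, p) = p*k³ (z(k, p) = (k²*p)*k = (p*k²)*k = p*k³)
h = -10/3 (h = -3 + 1/(0 - 3) = -3 + 1/(-3) = -3 - ⅓ = -10/3 ≈ -3.3333)
r(I) = -10/3 + I (r(I) = I - 10/3 = -10/3 + I)
2*r(z(-5, -2)) = 2*(-10/3 - 2*(-5)³) = 2*(-10/3 - 2*(-125)) = 2*(-10/3 + 250) = 2*(740/3) = 1480/3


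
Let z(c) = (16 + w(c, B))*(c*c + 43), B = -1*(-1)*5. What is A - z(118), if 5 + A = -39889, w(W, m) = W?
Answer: -1911472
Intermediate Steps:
B = 5 (B = 1*5 = 5)
z(c) = (16 + c)*(43 + c**2) (z(c) = (16 + c)*(c*c + 43) = (16 + c)*(c**2 + 43) = (16 + c)*(43 + c**2))
A = -39894 (A = -5 - 39889 = -39894)
A - z(118) = -39894 - (688 + 118**3 + 16*118**2 + 43*118) = -39894 - (688 + 1643032 + 16*13924 + 5074) = -39894 - (688 + 1643032 + 222784 + 5074) = -39894 - 1*1871578 = -39894 - 1871578 = -1911472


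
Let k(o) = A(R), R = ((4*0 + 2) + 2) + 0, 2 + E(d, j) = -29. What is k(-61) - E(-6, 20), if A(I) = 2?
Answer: 33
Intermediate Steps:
E(d, j) = -31 (E(d, j) = -2 - 29 = -31)
R = 4 (R = ((0 + 2) + 2) + 0 = (2 + 2) + 0 = 4 + 0 = 4)
k(o) = 2
k(-61) - E(-6, 20) = 2 - 1*(-31) = 2 + 31 = 33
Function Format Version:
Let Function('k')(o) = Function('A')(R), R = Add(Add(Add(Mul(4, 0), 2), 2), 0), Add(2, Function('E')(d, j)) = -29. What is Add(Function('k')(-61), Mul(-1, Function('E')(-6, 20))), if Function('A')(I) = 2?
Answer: 33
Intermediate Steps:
Function('E')(d, j) = -31 (Function('E')(d, j) = Add(-2, -29) = -31)
R = 4 (R = Add(Add(Add(0, 2), 2), 0) = Add(Add(2, 2), 0) = Add(4, 0) = 4)
Function('k')(o) = 2
Add(Function('k')(-61), Mul(-1, Function('E')(-6, 20))) = Add(2, Mul(-1, -31)) = Add(2, 31) = 33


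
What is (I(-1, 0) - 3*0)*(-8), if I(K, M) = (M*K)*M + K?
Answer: 8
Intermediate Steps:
I(K, M) = K + K*M**2 (I(K, M) = (K*M)*M + K = K*M**2 + K = K + K*M**2)
(I(-1, 0) - 3*0)*(-8) = (-(1 + 0**2) - 3*0)*(-8) = (-(1 + 0) + 0)*(-8) = (-1*1 + 0)*(-8) = (-1 + 0)*(-8) = -1*(-8) = 8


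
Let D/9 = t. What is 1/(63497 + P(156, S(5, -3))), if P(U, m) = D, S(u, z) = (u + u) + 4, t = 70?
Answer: 1/64127 ≈ 1.5594e-5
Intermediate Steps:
D = 630 (D = 9*70 = 630)
S(u, z) = 4 + 2*u (S(u, z) = 2*u + 4 = 4 + 2*u)
P(U, m) = 630
1/(63497 + P(156, S(5, -3))) = 1/(63497 + 630) = 1/64127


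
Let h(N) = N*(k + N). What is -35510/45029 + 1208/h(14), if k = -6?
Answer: 6302239/630406 ≈ 9.9971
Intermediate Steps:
h(N) = N*(-6 + N)
-35510/45029 + 1208/h(14) = -35510/45029 + 1208/((14*(-6 + 14))) = -35510*1/45029 + 1208/((14*8)) = -35510/45029 + 1208/112 = -35510/45029 + 1208*(1/112) = -35510/45029 + 151/14 = 6302239/630406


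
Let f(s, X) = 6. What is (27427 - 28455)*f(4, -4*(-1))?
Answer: -6168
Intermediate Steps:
(27427 - 28455)*f(4, -4*(-1)) = (27427 - 28455)*6 = -1028*6 = -6168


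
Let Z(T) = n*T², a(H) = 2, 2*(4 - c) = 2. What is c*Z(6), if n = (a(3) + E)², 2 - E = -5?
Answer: 8748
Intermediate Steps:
c = 3 (c = 4 - ½*2 = 4 - 1 = 3)
E = 7 (E = 2 - 1*(-5) = 2 + 5 = 7)
n = 81 (n = (2 + 7)² = 9² = 81)
Z(T) = 81*T²
c*Z(6) = 3*(81*6²) = 3*(81*36) = 3*2916 = 8748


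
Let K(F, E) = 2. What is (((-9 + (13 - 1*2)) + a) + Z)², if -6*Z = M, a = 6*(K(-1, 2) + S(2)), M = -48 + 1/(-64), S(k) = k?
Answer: 170485249/147456 ≈ 1156.2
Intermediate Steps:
M = -3073/64 (M = -48 - 1/64 = -3073/64 ≈ -48.016)
a = 24 (a = 6*(2 + 2) = 6*4 = 24)
Z = 3073/384 (Z = -⅙*(-3073/64) = 3073/384 ≈ 8.0026)
(((-9 + (13 - 1*2)) + a) + Z)² = (((-9 + (13 - 1*2)) + 24) + 3073/384)² = (((-9 + (13 - 2)) + 24) + 3073/384)² = (((-9 + 11) + 24) + 3073/384)² = ((2 + 24) + 3073/384)² = (26 + 3073/384)² = (13057/384)² = 170485249/147456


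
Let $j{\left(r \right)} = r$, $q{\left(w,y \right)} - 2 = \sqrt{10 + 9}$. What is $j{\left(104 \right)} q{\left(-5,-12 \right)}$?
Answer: $208 + 104 \sqrt{19} \approx 661.33$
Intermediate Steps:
$q{\left(w,y \right)} = 2 + \sqrt{19}$ ($q{\left(w,y \right)} = 2 + \sqrt{10 + 9} = 2 + \sqrt{19}$)
$j{\left(104 \right)} q{\left(-5,-12 \right)} = 104 \left(2 + \sqrt{19}\right) = 208 + 104 \sqrt{19}$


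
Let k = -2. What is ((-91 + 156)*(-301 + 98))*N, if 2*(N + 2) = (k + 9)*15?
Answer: -1332695/2 ≈ -6.6635e+5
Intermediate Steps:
N = 101/2 (N = -2 + ((-2 + 9)*15)/2 = -2 + (7*15)/2 = -2 + (1/2)*105 = -2 + 105/2 = 101/2 ≈ 50.500)
((-91 + 156)*(-301 + 98))*N = ((-91 + 156)*(-301 + 98))*(101/2) = (65*(-203))*(101/2) = -13195*101/2 = -1332695/2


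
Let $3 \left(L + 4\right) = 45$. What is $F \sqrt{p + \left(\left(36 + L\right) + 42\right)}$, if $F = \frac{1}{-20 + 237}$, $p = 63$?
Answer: $\frac{2 \sqrt{38}}{217} \approx 0.056815$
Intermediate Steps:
$L = 11$ ($L = -4 + \frac{1}{3} \cdot 45 = -4 + 15 = 11$)
$F = \frac{1}{217} \approx 0.0046083$
$F \sqrt{p + \left(\left(36 + L\right) + 42\right)} = \frac{\sqrt{63 + \left(\left(36 + 11\right) + 42\right)}}{217} = \frac{\sqrt{63 + \left(47 + 42\right)}}{217} = \frac{\sqrt{63 + 89}}{217} = \frac{\sqrt{152}}{217} = \frac{2 \sqrt{38}}{217}$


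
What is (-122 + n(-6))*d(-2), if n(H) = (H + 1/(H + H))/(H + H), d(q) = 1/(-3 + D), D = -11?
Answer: 17495/2016 ≈ 8.6781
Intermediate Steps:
d(q) = -1/14 (d(q) = 1/(-3 - 11) = 1/(-14) = -1/14)
n(H) = (H + 1/(2*H))/(2*H) (n(H) = (H + 1/(2*H))/((2*H)) = (H + 1/(2*H))*(1/(2*H)) = (H + 1/(2*H))/(2*H))
(-122 + n(-6))*d(-2) = (-122 + (½ + (¼)/(-6)²))*(-1/14) = (-122 + (½ + (¼)*(1/36)))*(-1/14) = (-122 + (½ + 1/144))*(-1/14) = (-122 + 73/144)*(-1/14) = -17495/144*(-1/14) = 17495/2016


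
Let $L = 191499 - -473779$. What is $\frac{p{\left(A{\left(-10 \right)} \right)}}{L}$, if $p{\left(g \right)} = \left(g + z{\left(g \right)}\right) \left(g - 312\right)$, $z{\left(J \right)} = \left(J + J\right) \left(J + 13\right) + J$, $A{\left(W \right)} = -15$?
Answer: $- \frac{4905}{332639} \approx -0.014746$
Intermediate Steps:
$z{\left(J \right)} = J + 2 J \left(13 + J\right)$ ($z{\left(J \right)} = 2 J \left(13 + J\right) + J = J + 2 J \left(13 + J\right)$)
$L = 665278$ ($L = 191499 + 473779 = 665278$)
$p{\left(g \right)} = \left(-312 + g\right) \left(g + g \left(27 + 2 g\right)\right)$ ($p{\left(g \right)} = \left(g + g \left(27 + 2 g\right)\right) \left(g - 312\right) = \left(g + g \left(27 + 2 g\right)\right) \left(-312 + g\right) = \left(-312 + g\right) \left(g + g \left(27 + 2 g\right)\right)$)
$\frac{p{\left(A{\left(-10 \right)} \right)}}{L} = \frac{2 \left(-15\right) \left(-4368 + \left(-15\right)^{2} - -4470\right)}{665278} = 2 \left(-15\right) \left(-4368 + 225 + 4470\right) \frac{1}{665278} = 2 \left(-15\right) 327 \cdot \frac{1}{665278} = \left(-9810\right) \frac{1}{665278} = - \frac{4905}{332639}$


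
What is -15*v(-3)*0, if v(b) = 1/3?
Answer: 0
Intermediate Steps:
v(b) = ⅓
-15*v(-3)*0 = -15*⅓*0 = -5*0 = 0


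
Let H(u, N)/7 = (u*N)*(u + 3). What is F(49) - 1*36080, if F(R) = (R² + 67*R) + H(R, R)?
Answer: 843568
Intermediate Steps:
H(u, N) = 7*N*u*(3 + u) (H(u, N) = 7*((u*N)*(u + 3)) = 7*((N*u)*(3 + u)) = 7*(N*u*(3 + u)) = 7*N*u*(3 + u))
F(R) = R² + 67*R + 7*R²*(3 + R) (F(R) = (R² + 67*R) + 7*R*R*(3 + R) = (R² + 67*R) + 7*R²*(3 + R) = R² + 67*R + 7*R²*(3 + R))
F(49) - 1*36080 = 49*(67 + 49 + 7*49*(3 + 49)) - 1*36080 = 49*(67 + 49 + 7*49*52) - 36080 = 49*(67 + 49 + 17836) - 36080 = 49*17952 - 36080 = 879648 - 36080 = 843568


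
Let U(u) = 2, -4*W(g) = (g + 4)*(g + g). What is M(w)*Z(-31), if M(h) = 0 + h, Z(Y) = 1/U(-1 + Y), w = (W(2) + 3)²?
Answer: 9/2 ≈ 4.5000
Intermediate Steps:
W(g) = -g*(4 + g)/2 (W(g) = -(g + 4)*(g + g)/4 = -(4 + g)*2*g/4 = -g*(4 + g)/2)
w = 9 (w = (-½*2*(4 + 2) + 3)² = (-½*2*6 + 3)² = (-6 + 3)² = (-3)² = 9)
Z(Y) = ½ (Z(Y) = 1/2 = ½)
M(h) = h
M(w)*Z(-31) = 9*(½) = 9/2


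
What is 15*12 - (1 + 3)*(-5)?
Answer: 200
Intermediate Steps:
15*12 - (1 + 3)*(-5) = 180 - 1*4*(-5) = 180 - 4*(-5) = 180 + 20 = 200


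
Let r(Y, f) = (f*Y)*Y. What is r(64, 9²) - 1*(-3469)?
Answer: 335245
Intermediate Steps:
r(Y, f) = f*Y² (r(Y, f) = (Y*f)*Y = f*Y²)
r(64, 9²) - 1*(-3469) = 9²*64² - 1*(-3469) = 81*4096 + 3469 = 331776 + 3469 = 335245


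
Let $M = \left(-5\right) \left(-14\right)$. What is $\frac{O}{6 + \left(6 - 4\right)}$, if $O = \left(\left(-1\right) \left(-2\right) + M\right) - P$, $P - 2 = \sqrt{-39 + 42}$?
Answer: $\frac{35}{4} - \frac{\sqrt{3}}{8} \approx 8.5335$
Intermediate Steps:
$P = 2 + \sqrt{3}$ ($P = 2 + \sqrt{-39 + 42} = 2 + \sqrt{3} \approx 3.7321$)
$M = 70$
$O = 70 - \sqrt{3}$ ($O = \left(\left(-1\right) \left(-2\right) + 70\right) - \left(2 + \sqrt{3}\right) = \left(2 + 70\right) - \left(2 + \sqrt{3}\right) = 72 - \left(2 + \sqrt{3}\right) = 70 - \sqrt{3} \approx 68.268$)
$\frac{O}{6 + \left(6 - 4\right)} = \frac{70 - \sqrt{3}}{6 + \left(6 - 4\right)} = \frac{70 - \sqrt{3}}{6 + 2} = \frac{70 - \sqrt{3}}{8} = \left(70 - \sqrt{3}\right) \frac{1}{8} = \frac{35}{4} - \frac{\sqrt{3}}{8}$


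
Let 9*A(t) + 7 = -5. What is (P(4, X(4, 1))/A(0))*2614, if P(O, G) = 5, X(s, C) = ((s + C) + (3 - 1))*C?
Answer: -19605/2 ≈ -9802.5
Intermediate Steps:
A(t) = -4/3 (A(t) = -7/9 + (⅑)*(-5) = -7/9 - 5/9 = -4/3)
X(s, C) = C*(2 + C + s) (X(s, C) = ((C + s) + 2)*C = (2 + C + s)*C = C*(2 + C + s))
(P(4, X(4, 1))/A(0))*2614 = (5/(-4/3))*2614 = (5*(-¾))*2614 = -15/4*2614 = -19605/2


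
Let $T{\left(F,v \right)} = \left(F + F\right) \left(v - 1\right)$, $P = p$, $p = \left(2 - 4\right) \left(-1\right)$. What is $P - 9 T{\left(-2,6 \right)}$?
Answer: $182$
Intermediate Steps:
$p = 2$ ($p = \left(-2\right) \left(-1\right) = 2$)
$P = 2$
$T{\left(F,v \right)} = 2 F \left(-1 + v\right)$
$P - 9 T{\left(-2,6 \right)} = 2 - 9 \cdot 2 \left(-2\right) \left(-1 + 6\right) = 2 - 9 \cdot 2 \left(-2\right) 5 = 2 - -180 = 2 + 180 = 182$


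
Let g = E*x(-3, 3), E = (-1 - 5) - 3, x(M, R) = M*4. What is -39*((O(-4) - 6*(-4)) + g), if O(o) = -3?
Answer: -5031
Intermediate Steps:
x(M, R) = 4*M
E = -9 (E = -6 - 3 = -9)
g = 108 (g = -36*(-3) = -9*(-12) = 108)
-39*((O(-4) - 6*(-4)) + g) = -39*((-3 - 6*(-4)) + 108) = -39*((-3 + 24) + 108) = -39*(21 + 108) = -39*129 = -5031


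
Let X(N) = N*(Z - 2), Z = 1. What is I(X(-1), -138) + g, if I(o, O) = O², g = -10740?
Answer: 8304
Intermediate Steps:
X(N) = -N (X(N) = N*(1 - 2) = N*(-1) = -N)
I(X(-1), -138) + g = (-138)² - 10740 = 19044 - 10740 = 8304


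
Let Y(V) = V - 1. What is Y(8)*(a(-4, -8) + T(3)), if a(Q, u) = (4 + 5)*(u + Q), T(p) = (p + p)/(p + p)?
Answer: -749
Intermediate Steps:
Y(V) = -1 + V
T(p) = 1 (T(p) = (2*p)/((2*p)) = (2*p)*(1/(2*p)) = 1)
a(Q, u) = 9*Q + 9*u (a(Q, u) = 9*(Q + u) = 9*Q + 9*u)
Y(8)*(a(-4, -8) + T(3)) = (-1 + 8)*((9*(-4) + 9*(-8)) + 1) = 7*((-36 - 72) + 1) = 7*(-108 + 1) = 7*(-107) = -749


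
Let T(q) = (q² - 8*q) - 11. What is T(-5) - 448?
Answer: -394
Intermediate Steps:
T(q) = -11 + q² - 8*q
T(-5) - 448 = (-11 + (-5)² - 8*(-5)) - 448 = (-11 + 25 + 40) - 448 = 54 - 448 = -394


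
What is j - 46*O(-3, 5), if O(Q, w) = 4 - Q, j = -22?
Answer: -344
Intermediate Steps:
j - 46*O(-3, 5) = -22 - 46*(4 - 1*(-3)) = -22 - 46*(4 + 3) = -22 - 46*7 = -22 - 322 = -344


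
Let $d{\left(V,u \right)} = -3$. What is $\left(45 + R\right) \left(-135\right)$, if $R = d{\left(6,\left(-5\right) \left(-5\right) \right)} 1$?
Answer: $-5670$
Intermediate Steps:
$R = -3$ ($R = \left(-3\right) 1 = -3$)
$\left(45 + R\right) \left(-135\right) = \left(45 - 3\right) \left(-135\right) = 42 \left(-135\right) = -5670$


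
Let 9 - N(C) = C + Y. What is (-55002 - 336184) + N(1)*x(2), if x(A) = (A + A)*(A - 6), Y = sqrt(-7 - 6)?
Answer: -391314 + 16*I*sqrt(13) ≈ -3.9131e+5 + 57.689*I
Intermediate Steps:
Y = I*sqrt(13) (Y = sqrt(-13) = I*sqrt(13) ≈ 3.6056*I)
N(C) = 9 - C - I*sqrt(13) (N(C) = 9 - (C + I*sqrt(13)) = 9 + (-C - I*sqrt(13)) = 9 - C - I*sqrt(13))
x(A) = 2*A*(-6 + A) (x(A) = (2*A)*(-6 + A) = 2*A*(-6 + A))
(-55002 - 336184) + N(1)*x(2) = (-55002 - 336184) + (9 - 1*1 - I*sqrt(13))*(2*2*(-6 + 2)) = -391186 + (9 - 1 - I*sqrt(13))*(2*2*(-4)) = -391186 + (8 - I*sqrt(13))*(-16) = -391186 + (-128 + 16*I*sqrt(13)) = -391314 + 16*I*sqrt(13)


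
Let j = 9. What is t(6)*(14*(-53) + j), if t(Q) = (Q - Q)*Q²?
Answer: 0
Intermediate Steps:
t(Q) = 0 (t(Q) = 0*Q² = 0)
t(6)*(14*(-53) + j) = 0*(14*(-53) + 9) = 0*(-742 + 9) = 0*(-733) = 0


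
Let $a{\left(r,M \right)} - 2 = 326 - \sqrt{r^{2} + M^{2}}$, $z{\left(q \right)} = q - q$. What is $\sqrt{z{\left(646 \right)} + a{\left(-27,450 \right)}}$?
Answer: $\sqrt{328 - 9 \sqrt{2509}} \approx 11.082 i$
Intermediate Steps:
$z{\left(q \right)} = 0$
$a{\left(r,M \right)} = 328 - \sqrt{M^{2} + r^{2}}$ ($a{\left(r,M \right)} = 2 - \left(-326 + \sqrt{r^{2} + M^{2}}\right) = 2 - \left(-326 + \sqrt{M^{2} + r^{2}}\right) = 328 - \sqrt{M^{2} + r^{2}}$)
$\sqrt{z{\left(646 \right)} + a{\left(-27,450 \right)}} = \sqrt{0 + \left(328 - \sqrt{450^{2} + \left(-27\right)^{2}}\right)} = \sqrt{0 + \left(328 - \sqrt{202500 + 729}\right)} = \sqrt{0 + \left(328 - \sqrt{203229}\right)} = \sqrt{0 + \left(328 - 9 \sqrt{2509}\right)} = \sqrt{328 - 9 \sqrt{2509}}$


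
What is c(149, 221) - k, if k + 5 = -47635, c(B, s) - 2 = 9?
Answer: 47651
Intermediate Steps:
c(B, s) = 11 (c(B, s) = 2 + 9 = 11)
k = -47640 (k = -5 - 47635 = -47640)
c(149, 221) - k = 11 - 1*(-47640) = 11 + 47640 = 47651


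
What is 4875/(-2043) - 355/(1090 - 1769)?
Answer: -861620/462399 ≈ -1.8634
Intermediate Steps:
4875/(-2043) - 355/(1090 - 1769) = 4875*(-1/2043) - 355/(-679) = -1625/681 - 355*(-1/679) = -1625/681 + 355/679 = -861620/462399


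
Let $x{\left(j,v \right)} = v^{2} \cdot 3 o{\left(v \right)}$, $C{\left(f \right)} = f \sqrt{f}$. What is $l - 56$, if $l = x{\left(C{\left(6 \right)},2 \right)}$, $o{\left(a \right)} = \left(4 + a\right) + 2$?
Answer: $40$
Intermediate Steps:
$C{\left(f \right)} = f^{\frac{3}{2}}$
$o{\left(a \right)} = 6 + a$
$x{\left(j,v \right)} = 3 v^{2} \left(6 + v\right)$ ($x{\left(j,v \right)} = v^{2} \cdot 3 \left(6 + v\right) = 3 v^{2} \left(6 + v\right)$)
$l = 96$ ($l = 3 \cdot 2^{2} \left(6 + 2\right) = 3 \cdot 4 \cdot 8 = 96$)
$l - 56 = 96 - 56 = 40$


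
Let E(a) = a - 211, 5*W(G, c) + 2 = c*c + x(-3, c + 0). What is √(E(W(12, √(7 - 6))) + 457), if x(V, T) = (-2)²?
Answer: 3*√685/5 ≈ 15.704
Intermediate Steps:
x(V, T) = 4
W(G, c) = ⅖ + c²/5 (W(G, c) = -⅖ + (c*c + 4)/5 = -⅖ + (c² + 4)/5 = -⅖ + (4 + c²)/5 = -⅖ + (⅘ + c²/5) = ⅖ + c²/5)
E(a) = -211 + a
√(E(W(12, √(7 - 6))) + 457) = √((-211 + (⅖ + (√(7 - 6))²/5)) + 457) = √((-211 + (⅖ + (√1)²/5)) + 457) = √((-211 + (⅖ + (⅕)*1²)) + 457) = √((-211 + (⅖ + (⅕)*1)) + 457) = √((-211 + (⅖ + ⅕)) + 457) = √((-211 + ⅗) + 457) = √(-1052/5 + 457) = √(1233/5) = 3*√685/5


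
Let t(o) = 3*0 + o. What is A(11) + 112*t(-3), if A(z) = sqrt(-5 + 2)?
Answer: -336 + I*sqrt(3) ≈ -336.0 + 1.732*I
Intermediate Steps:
A(z) = I*sqrt(3) (A(z) = sqrt(-3) = I*sqrt(3))
t(o) = o (t(o) = 0 + o = o)
A(11) + 112*t(-3) = I*sqrt(3) + 112*(-3) = I*sqrt(3) - 336 = -336 + I*sqrt(3)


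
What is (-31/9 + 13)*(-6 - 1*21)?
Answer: -258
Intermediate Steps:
(-31/9 + 13)*(-6 - 1*21) = (-31*1/9 + 13)*(-6 - 21) = (-31/9 + 13)*(-27) = (86/9)*(-27) = -258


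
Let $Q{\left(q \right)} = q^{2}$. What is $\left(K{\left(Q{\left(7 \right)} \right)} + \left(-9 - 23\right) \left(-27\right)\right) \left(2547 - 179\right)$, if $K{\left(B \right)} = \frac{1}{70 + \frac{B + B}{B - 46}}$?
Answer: $\frac{157540080}{77} \approx 2.046 \cdot 10^{6}$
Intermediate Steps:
$K{\left(B \right)} = \frac{1}{70 + \frac{2 B}{-46 + B}}$
$\left(K{\left(Q{\left(7 \right)} \right)} + \left(-9 - 23\right) \left(-27\right)\right) \left(2547 - 179\right) = \left(\frac{-46 + 7^{2}}{4 \left(-805 + 18 \cdot 7^{2}\right)} + \left(-9 - 23\right) \left(-27\right)\right) \left(2547 - 179\right) = \left(\frac{-46 + 49}{4 \left(-805 + 18 \cdot 49\right)} - -864\right) 2368 = \left(\frac{1}{4} \frac{1}{-805 + 882} \cdot 3 + 864\right) 2368 = \left(\frac{1}{4} \cdot \frac{1}{77} \cdot 3 + 864\right) 2368 = \left(\frac{3}{308} + 864\right) 2368 = \frac{266115}{308} \cdot 2368 = \frac{157540080}{77}$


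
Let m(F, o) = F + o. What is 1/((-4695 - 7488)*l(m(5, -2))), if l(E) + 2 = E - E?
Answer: 1/24366 ≈ 4.1041e-5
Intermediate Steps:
l(E) = -2 (l(E) = -2 + (E - E) = -2 + 0 = -2)
1/((-4695 - 7488)*l(m(5, -2))) = 1/(-4695 - 7488*(-2)) = -½/(-12183) = -1/12183*(-½) = 1/24366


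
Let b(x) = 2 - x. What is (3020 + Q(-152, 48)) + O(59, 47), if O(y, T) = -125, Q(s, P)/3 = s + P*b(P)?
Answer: -4185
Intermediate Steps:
Q(s, P) = 3*s + 3*P*(2 - P) (Q(s, P) = 3*(s + P*(2 - P)) = 3*s + 3*P*(2 - P))
(3020 + Q(-152, 48)) + O(59, 47) = (3020 + (3*(-152) - 3*48*(-2 + 48))) - 125 = (3020 + (-456 - 3*48*46)) - 125 = (3020 + (-456 - 6624)) - 125 = (3020 - 7080) - 125 = -4060 - 125 = -4185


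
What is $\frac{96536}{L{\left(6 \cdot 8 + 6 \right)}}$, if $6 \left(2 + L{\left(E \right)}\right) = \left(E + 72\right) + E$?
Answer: $\frac{24134}{7} \approx 3447.7$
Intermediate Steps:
$L{\left(E \right)} = 10 + \frac{E}{3}$ ($L{\left(E \right)} = -2 + \frac{\left(E + 72\right) + E}{6} = -2 + \frac{\left(72 + E\right) + E}{6} = -2 + \frac{72 + 2 E}{6} = -2 + \left(12 + \frac{E}{3}\right) = 10 + \frac{E}{3}$)
$\frac{96536}{L{\left(6 \cdot 8 + 6 \right)}} = \frac{96536}{10 + \frac{6 \cdot 8 + 6}{3}} = \frac{96536}{10 + \frac{48 + 6}{3}} = \frac{96536}{10 + \frac{1}{3} \cdot 54} = \frac{96536}{10 + 18} = \frac{96536}{28} = 96536 \cdot \frac{1}{28} = \frac{24134}{7}$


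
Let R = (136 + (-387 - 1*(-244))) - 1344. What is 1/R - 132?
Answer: -178333/1351 ≈ -132.00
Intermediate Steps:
R = -1351 (R = (136 + (-387 + 244)) - 1344 = (136 - 143) - 1344 = -7 - 1344 = -1351)
1/R - 132 = 1/(-1351) - 132 = -1/1351 - 132 = -178333/1351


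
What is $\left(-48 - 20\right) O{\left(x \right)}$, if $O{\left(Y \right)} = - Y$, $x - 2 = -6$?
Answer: $-272$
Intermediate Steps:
$x = -4$ ($x = 2 - 6 = -4$)
$\left(-48 - 20\right) O{\left(x \right)} = \left(-48 - 20\right) \left(\left(-1\right) \left(-4\right)\right) = \left(-68\right) 4 = -272$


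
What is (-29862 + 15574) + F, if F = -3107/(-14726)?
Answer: -210401981/14726 ≈ -14288.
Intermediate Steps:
F = 3107/14726 (F = -3107*(-1/14726) = 3107/14726 ≈ 0.21099)
(-29862 + 15574) + F = (-29862 + 15574) + 3107/14726 = -14288 + 3107/14726 = -210401981/14726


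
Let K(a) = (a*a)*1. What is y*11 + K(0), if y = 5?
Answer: 55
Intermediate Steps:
K(a) = a**2 (K(a) = a**2*1 = a**2)
y*11 + K(0) = 5*11 + 0**2 = 55 + 0 = 55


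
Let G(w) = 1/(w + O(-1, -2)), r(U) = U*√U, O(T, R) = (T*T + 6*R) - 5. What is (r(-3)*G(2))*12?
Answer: 18*I*√3/7 ≈ 4.4538*I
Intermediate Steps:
O(T, R) = -5 + T² + 6*R (O(T, R) = (T² + 6*R) - 5 = -5 + T² + 6*R)
r(U) = U^(3/2)
G(w) = 1/(-16 + w) (G(w) = 1/(w + (-5 + (-1)² + 6*(-2))) = 1/(w + (-5 + 1 - 12)) = 1/(w - 16) = 1/(-16 + w))
(r(-3)*G(2))*12 = ((-3)^(3/2)/(-16 + 2))*12 = (-3*I*√3/(-14))*12 = (-3*I*√3*(-1/14))*12 = (3*I*√3/14)*12 = 18*I*√3/7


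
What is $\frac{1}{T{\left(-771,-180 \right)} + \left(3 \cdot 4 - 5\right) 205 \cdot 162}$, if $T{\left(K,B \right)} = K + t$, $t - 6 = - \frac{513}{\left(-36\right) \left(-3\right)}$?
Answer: $\frac{4}{926801} \approx 4.3159 \cdot 10^{-6}$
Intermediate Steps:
$t = \frac{5}{4}$ ($t = 6 - \frac{513}{\left(-36\right) \left(-3\right)} = 6 - \frac{513}{108} = 6 - \frac{19}{4} = \frac{5}{4} \approx 1.25$)
$T{\left(K,B \right)} = \frac{5}{4} + K$ ($T{\left(K,B \right)} = K + \frac{5}{4} = \frac{5}{4} + K$)
$\frac{1}{T{\left(-771,-180 \right)} + \left(3 \cdot 4 - 5\right) 205 \cdot 162} = \frac{1}{\left(\frac{5}{4} - 771\right) + \left(3 \cdot 4 - 5\right) 205 \cdot 162} = \frac{1}{- \frac{3079}{4} + \left(12 - 5\right) 205 \cdot 162} = \frac{1}{- \frac{3079}{4} + 7 \cdot 205 \cdot 162} = \frac{1}{- \frac{3079}{4} + 1435 \cdot 162} = \frac{1}{- \frac{3079}{4} + 232470} = \frac{1}{\frac{926801}{4}} = \frac{4}{926801}$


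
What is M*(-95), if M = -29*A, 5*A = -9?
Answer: -4959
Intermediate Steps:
A = -9/5 (A = (1/5)*(-9) = -9/5 ≈ -1.8000)
M = 261/5 (M = -29*(-9/5) = 261/5 ≈ 52.200)
M*(-95) = (261/5)*(-95) = -4959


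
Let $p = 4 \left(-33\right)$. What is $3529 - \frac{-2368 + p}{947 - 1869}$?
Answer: $\frac{1625619}{461} \approx 3526.3$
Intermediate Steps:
$p = -132$
$3529 - \frac{-2368 + p}{947 - 1869} = 3529 - \frac{-2368 - 132}{947 - 1869} = 3529 - - \frac{2500}{-922} = 3529 - \left(-2500\right) \left(- \frac{1}{922}\right) = 3529 - \frac{1250}{461} = \frac{1625619}{461}$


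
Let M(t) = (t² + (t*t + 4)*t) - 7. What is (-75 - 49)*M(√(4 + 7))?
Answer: -496 - 1860*√11 ≈ -6664.9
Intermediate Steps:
M(t) = -7 + t² + t*(4 + t²) (M(t) = (t² + (t² + 4)*t) - 7 = (t² + (4 + t²)*t) - 7 = (t² + t*(4 + t²)) - 7 = -7 + t² + t*(4 + t²))
(-75 - 49)*M(√(4 + 7)) = (-75 - 49)*(-7 + (√(4 + 7))² + (√(4 + 7))³ + 4*√(4 + 7)) = -124*(-7 + (√11)² + (√11)³ + 4*√11) = -124*(-7 + 11 + 11*√11 + 4*√11) = -124*(4 + 15*√11) = -496 - 1860*√11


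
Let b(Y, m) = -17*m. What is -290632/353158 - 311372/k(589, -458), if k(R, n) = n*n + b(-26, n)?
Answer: -134048378/59465575 ≈ -2.2542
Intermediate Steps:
k(R, n) = n**2 - 17*n (k(R, n) = n*n - 17*n = n**2 - 17*n)
-290632/353158 - 311372/k(589, -458) = -290632/353158 - 311372*(-1/(458*(-17 - 458))) = -290632*1/353158 - 311372/((-458*(-475))) = -8548/10387 - 311372/217550 = -8548/10387 - 311372*1/217550 = -8548/10387 - 8194/5725 = -134048378/59465575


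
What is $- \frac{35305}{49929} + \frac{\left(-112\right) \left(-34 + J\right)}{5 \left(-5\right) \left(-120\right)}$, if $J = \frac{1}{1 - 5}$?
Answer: $\frac{2378129}{4160750} \approx 0.57156$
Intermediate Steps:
$J = - \frac{1}{4}$ ($J = \frac{1}{-4} = - \frac{1}{4} \approx -0.25$)
$- \frac{35305}{49929} + \frac{\left(-112\right) \left(-34 + J\right)}{5 \left(-5\right) \left(-120\right)} = - \frac{35305}{49929} + \frac{\left(-112\right) \left(-34 - \frac{1}{4}\right)}{5 \left(-5\right) \left(-120\right)} = \left(-35305\right) \frac{1}{49929} + \frac{\left(-112\right) \left(- \frac{137}{4}\right)}{\left(-25\right) \left(-120\right)} = - \frac{35305}{49929} + \frac{3836}{3000} = - \frac{35305}{49929} + 3836 \cdot \frac{1}{3000} = - \frac{35305}{49929} + \frac{959}{750} = \frac{2378129}{4160750}$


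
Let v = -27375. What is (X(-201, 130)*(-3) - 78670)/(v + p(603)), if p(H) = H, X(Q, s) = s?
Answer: 19765/6693 ≈ 2.9531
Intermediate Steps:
(X(-201, 130)*(-3) - 78670)/(v + p(603)) = (130*(-3) - 78670)/(-27375 + 603) = (-390 - 78670)/(-26772) = -79060*(-1/26772) = 19765/6693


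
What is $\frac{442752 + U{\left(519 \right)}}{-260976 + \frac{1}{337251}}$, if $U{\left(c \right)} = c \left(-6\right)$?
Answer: $- \frac{148268355138}{88014416975} \approx -1.6846$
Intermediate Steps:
$U{\left(c \right)} = - 6 c$
$\frac{442752 + U{\left(519 \right)}}{-260976 + \frac{1}{337251}} = \frac{442752 - 3114}{-260976 + \frac{1}{337251}} = \frac{439638}{- \frac{88014416975}{337251}} = 439638 \left(- \frac{337251}{88014416975}\right) = - \frac{148268355138}{88014416975}$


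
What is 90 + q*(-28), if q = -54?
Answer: 1602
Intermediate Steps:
90 + q*(-28) = 90 - 54*(-28) = 90 + 1512 = 1602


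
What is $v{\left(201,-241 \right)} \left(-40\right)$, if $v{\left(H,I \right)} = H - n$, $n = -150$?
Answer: $-14040$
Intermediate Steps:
$v{\left(H,I \right)} = 150 + H$ ($v{\left(H,I \right)} = H - -150 = H + 150 = 150 + H$)
$v{\left(201,-241 \right)} \left(-40\right) = \left(150 + 201\right) \left(-40\right) = 351 \left(-40\right) = -14040$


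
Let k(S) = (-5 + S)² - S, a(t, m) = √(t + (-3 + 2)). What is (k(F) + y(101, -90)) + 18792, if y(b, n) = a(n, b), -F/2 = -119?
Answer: 72843 + I*√91 ≈ 72843.0 + 9.5394*I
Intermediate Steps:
F = 238 (F = -2*(-119) = 238)
a(t, m) = √(-1 + t) (a(t, m) = √(t - 1) = √(-1 + t))
y(b, n) = √(-1 + n)
(k(F) + y(101, -90)) + 18792 = (((-5 + 238)² - 1*238) + √(-1 - 90)) + 18792 = ((233² - 238) + √(-91)) + 18792 = ((54289 - 238) + I*√91) + 18792 = (54051 + I*√91) + 18792 = 72843 + I*√91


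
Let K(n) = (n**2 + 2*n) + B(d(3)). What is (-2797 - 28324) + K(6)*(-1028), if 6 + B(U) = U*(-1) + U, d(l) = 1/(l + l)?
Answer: -74297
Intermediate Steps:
d(l) = 1/(2*l)
B(U) = -6 (B(U) = -6 + (U*(-1) + U) = -6 + (-U + U) = -6 + 0 = -6)
K(n) = -6 + n**2 + 2*n (K(n) = (n**2 + 2*n) - 6 = -6 + n**2 + 2*n)
(-2797 - 28324) + K(6)*(-1028) = (-2797 - 28324) + (-6 + 6**2 + 2*6)*(-1028) = -31121 + (-6 + 36 + 12)*(-1028) = -31121 + 42*(-1028) = -31121 - 43176 = -74297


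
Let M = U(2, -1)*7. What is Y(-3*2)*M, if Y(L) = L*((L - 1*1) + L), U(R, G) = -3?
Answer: -1638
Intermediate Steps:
Y(L) = L*(-1 + 2*L) (Y(L) = L*((L - 1) + L) = L*((-1 + L) + L) = L*(-1 + 2*L))
M = -21 (M = -3*7 = -21)
Y(-3*2)*M = ((-3*2)*(-1 + 2*(-3*2)))*(-21) = -6*(-1 + 2*(-6))*(-21) = -6*(-1 - 12)*(-21) = -6*(-13)*(-21) = 78*(-21) = -1638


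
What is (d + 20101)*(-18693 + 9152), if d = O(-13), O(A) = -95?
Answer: -190877246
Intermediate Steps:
d = -95
(d + 20101)*(-18693 + 9152) = (-95 + 20101)*(-18693 + 9152) = 20006*(-9541) = -190877246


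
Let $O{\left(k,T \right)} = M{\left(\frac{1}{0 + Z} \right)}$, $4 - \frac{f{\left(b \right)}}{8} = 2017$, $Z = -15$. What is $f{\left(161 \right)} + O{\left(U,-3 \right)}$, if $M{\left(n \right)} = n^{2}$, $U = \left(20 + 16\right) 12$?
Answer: $- \frac{3623399}{225} \approx -16104.0$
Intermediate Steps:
$f{\left(b \right)} = -16104$ ($f{\left(b \right)} = 32 - 16136 = -16104$)
$U = 432$ ($U = 36 \cdot 12 = 432$)
$O{\left(k,T \right)} = \frac{1}{225}$ ($O{\left(k,T \right)} = \left(\frac{1}{0 - 15}\right)^{2} = \left(\frac{1}{-15}\right)^{2} = \left(- \frac{1}{15}\right)^{2} = \frac{1}{225}$)
$f{\left(161 \right)} + O{\left(U,-3 \right)} = -16104 + \frac{1}{225} = - \frac{3623399}{225}$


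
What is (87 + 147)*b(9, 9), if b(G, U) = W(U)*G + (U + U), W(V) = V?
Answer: 23166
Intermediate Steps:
b(G, U) = 2*U + G*U (b(G, U) = U*G + (U + U) = G*U + 2*U = 2*U + G*U)
(87 + 147)*b(9, 9) = (87 + 147)*(9*(2 + 9)) = 234*(9*11) = 234*99 = 23166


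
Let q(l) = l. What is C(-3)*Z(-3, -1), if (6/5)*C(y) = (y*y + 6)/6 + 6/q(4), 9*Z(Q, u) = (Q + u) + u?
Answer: -50/27 ≈ -1.8519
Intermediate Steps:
Z(Q, u) = Q/9 + 2*u/9 (Z(Q, u) = ((Q + u) + u)/9 = (Q + 2*u)/9 = Q/9 + 2*u/9)
C(y) = 25/12 + 5*y**2/36 (C(y) = 5*((y*y + 6)/6 + 6/4)/6 = 5*((y**2 + 6)*(1/6) + 6*(1/4))/6 = 5*((6 + y**2)*(1/6) + 3/2)/6 = 5*((1 + y**2/6) + 3/2)/6 = 5*(5/2 + y**2/6)/6 = 25/12 + 5*y**2/36)
C(-3)*Z(-3, -1) = (25/12 + (5/36)*(-3)**2)*((1/9)*(-3) + (2/9)*(-1)) = (25/12 + (5/36)*9)*(-1/3 - 2/9) = (25/12 + 5/4)*(-5/9) = (10/3)*(-5/9) = -50/27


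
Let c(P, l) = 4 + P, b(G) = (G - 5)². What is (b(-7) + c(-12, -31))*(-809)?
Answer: -110024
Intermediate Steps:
b(G) = (-5 + G)²
(b(-7) + c(-12, -31))*(-809) = ((-5 - 7)² + (4 - 12))*(-809) = ((-12)² - 8)*(-809) = (144 - 8)*(-809) = 136*(-809) = -110024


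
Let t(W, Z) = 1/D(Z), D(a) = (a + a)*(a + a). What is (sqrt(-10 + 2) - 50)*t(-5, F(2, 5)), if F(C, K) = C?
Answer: -25/8 + I*sqrt(2)/8 ≈ -3.125 + 0.17678*I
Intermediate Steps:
D(a) = 4*a**2 (D(a) = (2*a)*(2*a) = 4*a**2)
t(W, Z) = 1/(4*Z**2)
(sqrt(-10 + 2) - 50)*t(-5, F(2, 5)) = (sqrt(-10 + 2) - 50)*((1/4)/2**2) = (sqrt(-8) - 50)*((1/4)*(1/4)) = (2*I*sqrt(2) - 50)*(1/16) = (-50 + 2*I*sqrt(2))*(1/16) = -25/8 + I*sqrt(2)/8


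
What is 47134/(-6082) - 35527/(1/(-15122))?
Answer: 1633744669487/3041 ≈ 5.3724e+8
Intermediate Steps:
47134/(-6082) - 35527/(1/(-15122)) = 47134*(-1/6082) - 35527/(-1/15122) = -23567/3041 - 35527*(-15122) = -23567/3041 + 537239294 = 1633744669487/3041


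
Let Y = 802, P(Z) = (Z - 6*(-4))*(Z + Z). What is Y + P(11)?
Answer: 1572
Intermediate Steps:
P(Z) = 2*Z*(24 + Z) (P(Z) = (Z + 24)*(2*Z) = (24 + Z)*(2*Z) = 2*Z*(24 + Z))
Y + P(11) = 802 + 2*11*(24 + 11) = 802 + 2*11*35 = 802 + 770 = 1572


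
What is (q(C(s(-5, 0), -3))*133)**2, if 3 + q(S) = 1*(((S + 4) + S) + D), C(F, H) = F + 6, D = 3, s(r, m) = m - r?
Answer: 11957764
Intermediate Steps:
C(F, H) = 6 + F
q(S) = 4 + 2*S (q(S) = -3 + 1*(((S + 4) + S) + 3) = -3 + 1*(((4 + S) + S) + 3) = -3 + 1*((4 + 2*S) + 3) = -3 + 1*(7 + 2*S) = -3 + (7 + 2*S) = 4 + 2*S)
(q(C(s(-5, 0), -3))*133)**2 = ((4 + 2*(6 + (0 - 1*(-5))))*133)**2 = ((4 + 2*(6 + (0 + 5)))*133)**2 = ((4 + 2*(6 + 5))*133)**2 = ((4 + 2*11)*133)**2 = ((4 + 22)*133)**2 = (26*133)**2 = 3458**2 = 11957764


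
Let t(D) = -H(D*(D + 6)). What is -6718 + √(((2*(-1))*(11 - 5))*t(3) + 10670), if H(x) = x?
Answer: -6718 + √10994 ≈ -6613.1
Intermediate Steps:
t(D) = -D*(6 + D) (t(D) = -D*(D + 6) = -D*(6 + D))
-6718 + √(((2*(-1))*(11 - 5))*t(3) + 10670) = -6718 + √(((2*(-1))*(11 - 5))*(-1*3*(6 + 3)) + 10670) = -6718 + √((-2*6)*(-1*3*9) + 10670) = -6718 + √(-12*(-27) + 10670) = -6718 + √(324 + 10670) = -6718 + √10994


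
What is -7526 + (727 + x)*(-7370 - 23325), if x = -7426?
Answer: 205618279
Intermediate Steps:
-7526 + (727 + x)*(-7370 - 23325) = -7526 + (727 - 7426)*(-7370 - 23325) = -7526 - 6699*(-30695) = -7526 + 205625805 = 205618279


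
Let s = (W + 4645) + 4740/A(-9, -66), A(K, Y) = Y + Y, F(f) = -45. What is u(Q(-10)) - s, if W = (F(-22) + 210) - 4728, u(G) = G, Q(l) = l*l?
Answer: 593/11 ≈ 53.909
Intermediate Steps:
Q(l) = l²
A(K, Y) = 2*Y
W = -4563 (W = (-45 + 210) - 4728 = 165 - 4728 = -4563)
s = 507/11 (s = (-4563 + 4645) + 4740/((2*(-66))) = 82 + 4740/(-132) = 82 + 4740*(-1/132) = 82 - 395/11 = 507/11 ≈ 46.091)
u(Q(-10)) - s = (-10)² - 1*507/11 = 100 - 507/11 = 593/11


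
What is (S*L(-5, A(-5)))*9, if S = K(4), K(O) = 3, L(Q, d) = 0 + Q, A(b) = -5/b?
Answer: -135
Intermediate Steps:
L(Q, d) = Q
S = 3
(S*L(-5, A(-5)))*9 = (3*(-5))*9 = -15*9 = -135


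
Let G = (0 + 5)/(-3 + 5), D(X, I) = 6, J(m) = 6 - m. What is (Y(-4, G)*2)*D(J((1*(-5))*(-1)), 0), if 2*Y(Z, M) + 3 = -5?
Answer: -48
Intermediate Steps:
G = 5/2 ≈ 2.5000
Y(Z, M) = -4 (Y(Z, M) = -3/2 + (1/2)*(-5) = -3/2 - 5/2 = -4)
(Y(-4, G)*2)*D(J((1*(-5))*(-1)), 0) = -4*2*6 = -8*6 = -48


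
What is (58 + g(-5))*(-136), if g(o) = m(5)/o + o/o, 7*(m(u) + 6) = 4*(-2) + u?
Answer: -57392/7 ≈ -8198.9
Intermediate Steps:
m(u) = -50/7 + u/7 (m(u) = -6 + (4*(-2) + u)/7 = -6 + (-8 + u)/7 = -6 + (-8/7 + u/7) = -50/7 + u/7)
g(o) = 1 - 45/(7*o) (g(o) = (-50/7 + (⅐)*5)/o + o/o = (-50/7 + 5/7)/o + 1 = -45/(7*o) + 1 = 1 - 45/(7*o))
(58 + g(-5))*(-136) = (58 + (-45/7 - 5)/(-5))*(-136) = (58 - ⅕*(-80/7))*(-136) = (58 + 16/7)*(-136) = (422/7)*(-136) = -57392/7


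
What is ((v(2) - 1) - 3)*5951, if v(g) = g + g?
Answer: 0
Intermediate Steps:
v(g) = 2*g
((v(2) - 1) - 3)*5951 = ((2*2 - 1) - 3)*5951 = ((4 - 1) - 3)*5951 = (3 - 3)*5951 = 0*5951 = 0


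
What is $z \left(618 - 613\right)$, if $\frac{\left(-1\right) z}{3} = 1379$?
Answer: $-20685$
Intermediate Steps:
$z = -4137$ ($z = \left(-3\right) 1379 = -4137$)
$z \left(618 - 613\right) = - 4137 \left(618 - 613\right) = \left(-4137\right) 5 = -20685$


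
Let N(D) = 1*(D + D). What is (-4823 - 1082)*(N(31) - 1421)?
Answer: 8024895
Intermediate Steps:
N(D) = 2*D (N(D) = 1*(2*D) = 2*D)
(-4823 - 1082)*(N(31) - 1421) = (-4823 - 1082)*(2*31 - 1421) = -5905*(62 - 1421) = -5905*(-1359) = 8024895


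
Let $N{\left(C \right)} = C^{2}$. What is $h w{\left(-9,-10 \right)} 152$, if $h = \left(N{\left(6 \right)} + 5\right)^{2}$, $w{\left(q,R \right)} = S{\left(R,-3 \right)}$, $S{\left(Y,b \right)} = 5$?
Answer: $1277560$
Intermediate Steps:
$w{\left(q,R \right)} = 5$
$h = 1681$ ($h = \left(6^{2} + 5\right)^{2} = \left(36 + 5\right)^{2} = 41^{2} = 1681$)
$h w{\left(-9,-10 \right)} 152 = 1681 \cdot 5 \cdot 152 = 8405 \cdot 152 = 1277560$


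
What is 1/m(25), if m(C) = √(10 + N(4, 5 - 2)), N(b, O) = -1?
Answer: ⅓ ≈ 0.33333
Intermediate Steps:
m(C) = 3 (m(C) = √(10 - 1) = √9 = 3)
1/m(25) = 1/3 = ⅓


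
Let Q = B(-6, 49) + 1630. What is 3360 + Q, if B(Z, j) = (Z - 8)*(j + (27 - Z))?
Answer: 3842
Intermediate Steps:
B(Z, j) = (-8 + Z)*(27 + j - Z)
Q = 482 (Q = (-216 - 1*(-6)² - 8*49 + 35*(-6) - 6*49) + 1630 = (-216 - 1*36 - 392 - 210 - 294) + 1630 = (-216 - 36 - 392 - 210 - 294) + 1630 = -1148 + 1630 = 482)
3360 + Q = 3360 + 482 = 3842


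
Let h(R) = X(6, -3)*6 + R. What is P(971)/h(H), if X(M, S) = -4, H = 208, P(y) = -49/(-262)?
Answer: 49/48208 ≈ 0.0010164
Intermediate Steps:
P(y) = 49/262 (P(y) = -49*(-1/262) = 49/262)
h(R) = -24 + R (h(R) = -4*6 + R = -24 + R)
P(971)/h(H) = 49/(262*(-24 + 208)) = (49/262)/184 = (49/262)*(1/184) = 49/48208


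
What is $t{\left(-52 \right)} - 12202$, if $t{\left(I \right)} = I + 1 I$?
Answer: $-12306$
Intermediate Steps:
$t{\left(I \right)} = 2 I$ ($t{\left(I \right)} = I + I = 2 I$)
$t{\left(-52 \right)} - 12202 = 2 \left(-52\right) - 12202 = -104 - 12202 = -12306$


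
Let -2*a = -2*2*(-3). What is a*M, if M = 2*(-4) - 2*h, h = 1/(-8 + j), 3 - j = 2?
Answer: 324/7 ≈ 46.286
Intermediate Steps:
j = 1 (j = 3 - 1*2 = 3 - 2 = 1)
a = -6 (a = -(-2*2)*(-3)/2 = -(-2)*(-3) = -½*12 = -6)
h = -⅐ (h = 1/(-8 + 1) = 1/(-7) = -⅐ ≈ -0.14286)
M = -54/7 (M = 2*(-4) - 2*(-⅐) = -8 + 2/7 = -54/7 ≈ -7.7143)
a*M = -6*(-54/7) = 324/7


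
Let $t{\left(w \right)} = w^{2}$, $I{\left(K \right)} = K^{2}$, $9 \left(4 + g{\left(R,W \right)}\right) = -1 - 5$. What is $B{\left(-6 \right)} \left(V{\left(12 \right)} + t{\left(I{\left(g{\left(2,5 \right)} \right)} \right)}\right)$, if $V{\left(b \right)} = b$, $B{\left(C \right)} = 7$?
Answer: $\frac{275716}{81} \approx 3403.9$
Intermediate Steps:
$g{\left(R,W \right)} = - \frac{14}{3}$ ($g{\left(R,W \right)} = -4 + \frac{-1 - 5}{9} = -4 + \frac{1}{9} \left(-6\right) = -4 - \frac{2}{3} = - \frac{14}{3}$)
$B{\left(-6 \right)} \left(V{\left(12 \right)} + t{\left(I{\left(g{\left(2,5 \right)} \right)} \right)}\right) = 7 \left(12 + \left(\left(- \frac{14}{3}\right)^{2}\right)^{2}\right) = 7 \left(12 + \left(\frac{196}{9}\right)^{2}\right) = 7 \left(12 + \frac{38416}{81}\right) = 7 \cdot \frac{39388}{81} = \frac{275716}{81}$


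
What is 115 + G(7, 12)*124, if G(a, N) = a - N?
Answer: -505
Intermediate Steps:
115 + G(7, 12)*124 = 115 + (7 - 1*12)*124 = 115 + (7 - 12)*124 = 115 - 5*124 = 115 - 620 = -505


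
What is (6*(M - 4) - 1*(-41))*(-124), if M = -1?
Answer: -1364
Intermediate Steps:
(6*(M - 4) - 1*(-41))*(-124) = (6*(-1 - 4) - 1*(-41))*(-124) = (6*(-5) + 41)*(-124) = (-30 + 41)*(-124) = 11*(-124) = -1364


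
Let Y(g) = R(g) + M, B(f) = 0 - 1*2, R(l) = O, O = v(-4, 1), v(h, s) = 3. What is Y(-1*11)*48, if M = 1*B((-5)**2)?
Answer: 48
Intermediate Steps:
O = 3
R(l) = 3
B(f) = -2 (B(f) = 0 - 2 = -2)
M = -2 (M = 1*(-2) = -2)
Y(g) = 1 (Y(g) = 3 - 2 = 1)
Y(-1*11)*48 = 1*48 = 48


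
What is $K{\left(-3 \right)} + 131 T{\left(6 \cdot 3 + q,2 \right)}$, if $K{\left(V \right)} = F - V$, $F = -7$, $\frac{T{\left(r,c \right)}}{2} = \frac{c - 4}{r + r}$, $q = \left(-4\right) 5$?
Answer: $127$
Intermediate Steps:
$q = -20$
$T{\left(r,c \right)} = \frac{-4 + c}{r}$ ($T{\left(r,c \right)} = 2 \frac{c - 4}{r + r} = 2 \frac{-4 + c}{2 r} = \frac{-4 + c}{r}$)
$K{\left(V \right)} = -7 - V$
$K{\left(-3 \right)} + 131 T{\left(6 \cdot 3 + q,2 \right)} = \left(-7 - -3\right) + 131 \frac{-4 + 2}{6 \cdot 3 - 20} = \left(-7 + 3\right) + 131 \frac{1}{18 - 20} \left(-2\right) = -4 + 131 \frac{1}{-2} \left(-2\right) = -4 + 131 \left(\left(- \frac{1}{2}\right) \left(-2\right)\right) = -4 + 131 \cdot 1 = -4 + 131 = 127$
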